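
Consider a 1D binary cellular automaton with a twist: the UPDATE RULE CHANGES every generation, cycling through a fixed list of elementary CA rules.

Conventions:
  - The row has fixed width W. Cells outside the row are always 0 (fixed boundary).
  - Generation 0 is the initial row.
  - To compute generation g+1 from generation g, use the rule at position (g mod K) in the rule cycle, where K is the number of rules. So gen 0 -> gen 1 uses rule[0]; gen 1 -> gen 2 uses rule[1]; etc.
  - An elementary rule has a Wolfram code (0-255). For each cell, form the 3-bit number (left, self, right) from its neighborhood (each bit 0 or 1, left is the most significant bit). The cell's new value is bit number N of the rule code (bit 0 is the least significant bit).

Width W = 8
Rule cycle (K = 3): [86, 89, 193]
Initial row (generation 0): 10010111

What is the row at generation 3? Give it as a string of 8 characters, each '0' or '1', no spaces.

Gen 0: 10010111
Gen 1 (rule 86): 11110001
Gen 2 (rule 89): 10011100
Gen 3 (rule 193): 00001101

Answer: 00001101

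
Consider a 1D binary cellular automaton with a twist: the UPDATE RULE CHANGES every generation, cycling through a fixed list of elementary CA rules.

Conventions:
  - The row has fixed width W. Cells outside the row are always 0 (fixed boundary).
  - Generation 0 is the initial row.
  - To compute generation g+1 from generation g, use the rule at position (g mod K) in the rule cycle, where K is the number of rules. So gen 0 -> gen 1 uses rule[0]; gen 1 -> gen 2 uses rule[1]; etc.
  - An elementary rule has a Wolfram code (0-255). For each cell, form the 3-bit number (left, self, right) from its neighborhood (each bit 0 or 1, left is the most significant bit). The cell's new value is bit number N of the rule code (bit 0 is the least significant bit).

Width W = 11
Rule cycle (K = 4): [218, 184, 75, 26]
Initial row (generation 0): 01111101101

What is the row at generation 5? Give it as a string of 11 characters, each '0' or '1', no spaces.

Answer: 10001100010

Derivation:
Gen 0: 01111101101
Gen 1 (rule 218): 11111101100
Gen 2 (rule 184): 11111011010
Gen 3 (rule 75): 10001011000
Gen 4 (rule 26): 01010010100
Gen 5 (rule 218): 10001100010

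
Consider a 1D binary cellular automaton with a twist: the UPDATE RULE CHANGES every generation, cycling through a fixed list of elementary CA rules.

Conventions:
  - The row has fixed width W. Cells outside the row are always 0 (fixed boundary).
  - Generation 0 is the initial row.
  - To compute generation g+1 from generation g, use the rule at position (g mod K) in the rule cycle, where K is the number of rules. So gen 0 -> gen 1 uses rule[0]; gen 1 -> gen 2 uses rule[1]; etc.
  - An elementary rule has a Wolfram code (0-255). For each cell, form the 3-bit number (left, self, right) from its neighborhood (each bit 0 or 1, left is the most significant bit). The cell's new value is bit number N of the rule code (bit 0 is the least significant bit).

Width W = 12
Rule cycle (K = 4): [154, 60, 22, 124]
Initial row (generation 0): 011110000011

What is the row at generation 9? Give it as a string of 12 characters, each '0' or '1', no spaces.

Answer: 111101111110

Derivation:
Gen 0: 011110000011
Gen 1 (rule 154): 111101000110
Gen 2 (rule 60): 100011100101
Gen 3 (rule 22): 110100011101
Gen 4 (rule 124): 111110010111
Gen 5 (rule 154): 111101100110
Gen 6 (rule 60): 100011010101
Gen 7 (rule 22): 110100010101
Gen 8 (rule 124): 111110011111
Gen 9 (rule 154): 111101111110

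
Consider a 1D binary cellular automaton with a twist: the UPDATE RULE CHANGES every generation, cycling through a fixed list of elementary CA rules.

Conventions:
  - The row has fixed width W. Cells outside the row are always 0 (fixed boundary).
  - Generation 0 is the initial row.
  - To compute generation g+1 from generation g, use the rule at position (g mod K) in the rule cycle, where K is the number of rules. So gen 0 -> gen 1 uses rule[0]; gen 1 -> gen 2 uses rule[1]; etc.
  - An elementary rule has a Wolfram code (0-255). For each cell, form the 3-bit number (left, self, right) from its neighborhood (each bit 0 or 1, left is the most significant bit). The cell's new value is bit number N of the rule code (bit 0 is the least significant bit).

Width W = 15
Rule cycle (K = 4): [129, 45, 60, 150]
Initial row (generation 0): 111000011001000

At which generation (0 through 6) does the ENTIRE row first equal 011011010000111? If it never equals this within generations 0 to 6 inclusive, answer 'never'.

Answer: 3

Derivation:
Gen 0: 111000011001000
Gen 1 (rule 129): 010011000000011
Gen 2 (rule 45): 010010011111010
Gen 3 (rule 60): 011011010000111
Gen 4 (rule 150): 100000011001010
Gen 5 (rule 129): 001111000000000
Gen 6 (rule 45): 101000011111111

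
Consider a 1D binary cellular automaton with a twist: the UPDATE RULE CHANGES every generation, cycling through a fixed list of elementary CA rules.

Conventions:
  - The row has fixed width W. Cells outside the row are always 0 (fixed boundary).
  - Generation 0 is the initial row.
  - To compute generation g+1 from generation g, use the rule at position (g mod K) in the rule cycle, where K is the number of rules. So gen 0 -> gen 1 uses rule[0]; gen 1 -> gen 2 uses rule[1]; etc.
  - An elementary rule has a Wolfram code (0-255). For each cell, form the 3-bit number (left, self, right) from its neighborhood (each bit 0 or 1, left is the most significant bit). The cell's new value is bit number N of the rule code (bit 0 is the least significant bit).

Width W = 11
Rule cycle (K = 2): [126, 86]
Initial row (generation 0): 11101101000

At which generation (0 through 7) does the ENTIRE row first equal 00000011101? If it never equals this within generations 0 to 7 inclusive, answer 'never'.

Answer: never

Derivation:
Gen 0: 11101101000
Gen 1 (rule 126): 10111111100
Gen 2 (rule 86): 10000000110
Gen 3 (rule 126): 11000001111
Gen 4 (rule 86): 01100010001
Gen 5 (rule 126): 11110111011
Gen 6 (rule 86): 00010001001
Gen 7 (rule 126): 00111011111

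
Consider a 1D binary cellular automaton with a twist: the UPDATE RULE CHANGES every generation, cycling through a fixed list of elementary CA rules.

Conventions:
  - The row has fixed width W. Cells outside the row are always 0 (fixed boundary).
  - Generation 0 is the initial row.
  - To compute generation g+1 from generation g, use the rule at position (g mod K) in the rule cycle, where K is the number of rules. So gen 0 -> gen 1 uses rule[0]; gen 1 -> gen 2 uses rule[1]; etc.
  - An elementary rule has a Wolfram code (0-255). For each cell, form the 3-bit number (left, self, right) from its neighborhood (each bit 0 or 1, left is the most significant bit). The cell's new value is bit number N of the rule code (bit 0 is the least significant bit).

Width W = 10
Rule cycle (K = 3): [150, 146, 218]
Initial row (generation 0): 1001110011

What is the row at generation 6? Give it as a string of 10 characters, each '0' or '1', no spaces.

Answer: 0001111000

Derivation:
Gen 0: 1001110011
Gen 1 (rule 150): 1110101100
Gen 2 (rule 146): 0100000010
Gen 3 (rule 218): 1010000101
Gen 4 (rule 150): 1011001101
Gen 5 (rule 146): 0000110000
Gen 6 (rule 218): 0001111000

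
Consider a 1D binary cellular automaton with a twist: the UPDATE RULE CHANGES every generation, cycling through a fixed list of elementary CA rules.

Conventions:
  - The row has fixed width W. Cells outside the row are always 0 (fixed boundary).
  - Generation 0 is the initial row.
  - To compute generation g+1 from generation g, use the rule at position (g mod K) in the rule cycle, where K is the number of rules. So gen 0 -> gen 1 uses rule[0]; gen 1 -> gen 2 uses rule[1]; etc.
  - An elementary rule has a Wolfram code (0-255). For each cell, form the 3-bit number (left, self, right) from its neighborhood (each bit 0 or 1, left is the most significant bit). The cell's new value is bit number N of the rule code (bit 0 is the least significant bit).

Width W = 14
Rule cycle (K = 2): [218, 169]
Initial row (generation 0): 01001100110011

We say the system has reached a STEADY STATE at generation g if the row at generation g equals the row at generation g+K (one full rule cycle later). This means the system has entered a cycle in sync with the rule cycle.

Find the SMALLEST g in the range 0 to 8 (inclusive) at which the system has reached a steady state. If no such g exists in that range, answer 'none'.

Answer: 3

Derivation:
Gen 0: 01001100110011
Gen 1 (rule 218): 10111111111111
Gen 2 (rule 169): 01111111111110
Gen 3 (rule 218): 11111111111111
Gen 4 (rule 169): 11111111111110
Gen 5 (rule 218): 11111111111111
Gen 6 (rule 169): 11111111111110
Gen 7 (rule 218): 11111111111111
Gen 8 (rule 169): 11111111111110
Gen 9 (rule 218): 11111111111111
Gen 10 (rule 169): 11111111111110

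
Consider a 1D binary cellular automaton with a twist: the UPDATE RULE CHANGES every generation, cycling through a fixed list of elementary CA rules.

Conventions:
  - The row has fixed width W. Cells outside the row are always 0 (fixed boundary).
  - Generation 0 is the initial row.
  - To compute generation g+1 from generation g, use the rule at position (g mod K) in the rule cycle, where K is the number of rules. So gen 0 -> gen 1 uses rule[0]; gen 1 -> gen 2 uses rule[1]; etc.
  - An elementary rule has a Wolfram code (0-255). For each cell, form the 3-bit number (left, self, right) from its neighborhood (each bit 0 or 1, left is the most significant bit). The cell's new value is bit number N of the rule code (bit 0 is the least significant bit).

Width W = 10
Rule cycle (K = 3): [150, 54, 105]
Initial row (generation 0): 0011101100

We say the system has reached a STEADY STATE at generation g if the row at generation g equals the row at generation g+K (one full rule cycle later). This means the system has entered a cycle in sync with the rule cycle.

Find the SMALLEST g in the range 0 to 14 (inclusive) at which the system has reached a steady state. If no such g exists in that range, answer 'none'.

Gen 0: 0011101100
Gen 1 (rule 150): 0101000010
Gen 2 (rule 54): 1111100111
Gen 3 (rule 105): 1000100101
Gen 4 (rule 150): 1101111101
Gen 5 (rule 54): 0010000011
Gen 6 (rule 105): 1000111011
Gen 7 (rule 150): 1101010000
Gen 8 (rule 54): 0011111000
Gen 9 (rule 105): 1010001011
Gen 10 (rule 150): 1011011000
Gen 11 (rule 54): 1100100100
Gen 12 (rule 105): 1100000001
Gen 13 (rule 150): 0010000011
Gen 14 (rule 54): 0111000100
Gen 15 (rule 105): 0101010001
Gen 16 (rule 150): 1101011011
Gen 17 (rule 54): 0011100100

Answer: none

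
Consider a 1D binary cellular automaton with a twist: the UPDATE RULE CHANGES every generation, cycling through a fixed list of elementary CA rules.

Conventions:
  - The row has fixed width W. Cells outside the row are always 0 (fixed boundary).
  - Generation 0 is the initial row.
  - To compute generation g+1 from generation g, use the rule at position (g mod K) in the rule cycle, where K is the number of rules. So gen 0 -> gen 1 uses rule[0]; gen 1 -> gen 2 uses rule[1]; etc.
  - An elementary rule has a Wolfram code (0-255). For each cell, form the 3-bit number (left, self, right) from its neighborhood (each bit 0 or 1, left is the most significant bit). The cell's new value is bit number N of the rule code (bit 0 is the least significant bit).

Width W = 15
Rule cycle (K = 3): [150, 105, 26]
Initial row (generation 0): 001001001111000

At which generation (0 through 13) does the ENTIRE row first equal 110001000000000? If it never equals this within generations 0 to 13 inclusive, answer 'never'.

Gen 0: 001001001111000
Gen 1 (rule 150): 011111110110100
Gen 2 (rule 105): 010000011111001
Gen 3 (rule 26): 101000110000110
Gen 4 (rule 150): 101101001001001
Gen 5 (rule 105): 011110000000000
Gen 6 (rule 26): 110001000000000
Gen 7 (rule 150): 001011100000000
Gen 8 (rule 105): 100110101111111
Gen 9 (rule 26): 011100001000000
Gen 10 (rule 150): 101010011100000
Gen 11 (rule 105): 010100010101111
Gen 12 (rule 26): 100010100001000
Gen 13 (rule 150): 110110110011100

Answer: 6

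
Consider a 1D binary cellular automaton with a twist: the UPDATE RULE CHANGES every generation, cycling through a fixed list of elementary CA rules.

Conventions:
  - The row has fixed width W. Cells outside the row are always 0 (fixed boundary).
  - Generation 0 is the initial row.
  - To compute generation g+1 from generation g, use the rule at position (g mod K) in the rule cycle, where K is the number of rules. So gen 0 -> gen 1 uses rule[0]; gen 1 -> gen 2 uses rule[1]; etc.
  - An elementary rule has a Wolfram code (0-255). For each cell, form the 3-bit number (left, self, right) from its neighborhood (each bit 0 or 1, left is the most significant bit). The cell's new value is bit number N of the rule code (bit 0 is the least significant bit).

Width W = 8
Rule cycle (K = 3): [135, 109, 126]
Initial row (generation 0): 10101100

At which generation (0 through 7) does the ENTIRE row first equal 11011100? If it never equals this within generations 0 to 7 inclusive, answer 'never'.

Gen 0: 10101100
Gen 1 (rule 135): 10100001
Gen 2 (rule 109): 11101101
Gen 3 (rule 126): 10111111
Gen 4 (rule 135): 10011110
Gen 5 (rule 109): 10010010
Gen 6 (rule 126): 11111111
Gen 7 (rule 135): 01111110

Answer: never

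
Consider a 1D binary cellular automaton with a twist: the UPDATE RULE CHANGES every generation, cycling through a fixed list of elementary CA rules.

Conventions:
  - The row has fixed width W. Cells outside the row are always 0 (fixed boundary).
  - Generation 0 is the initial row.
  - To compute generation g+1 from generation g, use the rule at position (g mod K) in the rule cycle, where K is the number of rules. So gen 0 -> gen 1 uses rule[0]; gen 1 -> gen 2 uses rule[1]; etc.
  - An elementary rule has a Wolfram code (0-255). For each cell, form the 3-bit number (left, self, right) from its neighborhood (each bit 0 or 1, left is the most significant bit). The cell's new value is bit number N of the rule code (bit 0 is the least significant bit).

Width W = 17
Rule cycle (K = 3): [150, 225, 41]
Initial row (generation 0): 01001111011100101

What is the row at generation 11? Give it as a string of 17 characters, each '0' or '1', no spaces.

Answer: 01111110111000101

Derivation:
Gen 0: 01001111011100101
Gen 1 (rule 150): 11110110001011101
Gen 2 (rule 225): 01111010100101110
Gen 3 (rule 41): 01000101000011000
Gen 4 (rule 150): 11101101100100100
Gen 5 (rule 225): 01110110100000001
Gen 6 (rule 41): 01001101001111100
Gen 7 (rule 150): 11110001110111010
Gen 8 (rule 225): 01110100111011100
Gen 9 (rule 41): 01001000100110001
Gen 10 (rule 150): 11111101111001011
Gen 11 (rule 225): 01111110111000101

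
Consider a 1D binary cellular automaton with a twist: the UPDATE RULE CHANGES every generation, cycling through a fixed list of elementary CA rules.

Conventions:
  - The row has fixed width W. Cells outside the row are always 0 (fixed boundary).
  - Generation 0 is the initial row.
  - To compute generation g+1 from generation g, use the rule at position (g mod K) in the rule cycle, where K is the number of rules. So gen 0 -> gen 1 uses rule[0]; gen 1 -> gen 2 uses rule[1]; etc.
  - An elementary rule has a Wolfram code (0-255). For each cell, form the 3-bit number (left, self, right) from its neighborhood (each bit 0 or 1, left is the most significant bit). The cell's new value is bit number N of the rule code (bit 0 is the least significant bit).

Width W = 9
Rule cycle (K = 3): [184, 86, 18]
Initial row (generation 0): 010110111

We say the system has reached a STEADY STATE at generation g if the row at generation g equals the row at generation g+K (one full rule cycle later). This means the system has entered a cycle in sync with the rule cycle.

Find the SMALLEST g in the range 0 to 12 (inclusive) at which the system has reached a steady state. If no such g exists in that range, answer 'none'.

Answer: 6

Derivation:
Gen 0: 010110111
Gen 1 (rule 184): 001101110
Gen 2 (rule 86): 010100011
Gen 3 (rule 18): 100010100
Gen 4 (rule 184): 010001010
Gen 5 (rule 86): 111011011
Gen 6 (rule 18): 000000000
Gen 7 (rule 184): 000000000
Gen 8 (rule 86): 000000000
Gen 9 (rule 18): 000000000
Gen 10 (rule 184): 000000000
Gen 11 (rule 86): 000000000
Gen 12 (rule 18): 000000000
Gen 13 (rule 184): 000000000
Gen 14 (rule 86): 000000000
Gen 15 (rule 18): 000000000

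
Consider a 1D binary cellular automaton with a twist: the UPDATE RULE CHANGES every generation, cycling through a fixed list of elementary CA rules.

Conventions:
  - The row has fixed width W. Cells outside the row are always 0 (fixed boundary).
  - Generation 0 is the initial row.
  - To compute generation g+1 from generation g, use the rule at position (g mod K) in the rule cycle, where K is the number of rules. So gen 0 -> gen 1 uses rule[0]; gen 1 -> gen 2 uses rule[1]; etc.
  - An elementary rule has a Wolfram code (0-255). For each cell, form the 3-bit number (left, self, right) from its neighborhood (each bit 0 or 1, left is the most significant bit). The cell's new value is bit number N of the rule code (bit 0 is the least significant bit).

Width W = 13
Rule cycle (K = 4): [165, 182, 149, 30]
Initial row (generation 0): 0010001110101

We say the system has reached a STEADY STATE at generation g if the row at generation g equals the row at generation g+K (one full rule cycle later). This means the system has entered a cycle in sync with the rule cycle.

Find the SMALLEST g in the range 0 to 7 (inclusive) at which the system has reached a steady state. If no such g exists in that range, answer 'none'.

Gen 0: 0010001110101
Gen 1 (rule 165): 1010100101111
Gen 2 (rule 182): 1111111110110
Gen 3 (rule 149): 0111111100001
Gen 4 (rule 30): 1100000010011
Gen 5 (rule 165): 0001111010000
Gen 6 (rule 182): 0010110111000
Gen 7 (rule 149): 1010000010111
Gen 8 (rule 30): 1011000110100
Gen 9 (rule 165): 1100010001101
Gen 10 (rule 182): 0010111010011
Gen 11 (rule 149): 1010010011000

Answer: none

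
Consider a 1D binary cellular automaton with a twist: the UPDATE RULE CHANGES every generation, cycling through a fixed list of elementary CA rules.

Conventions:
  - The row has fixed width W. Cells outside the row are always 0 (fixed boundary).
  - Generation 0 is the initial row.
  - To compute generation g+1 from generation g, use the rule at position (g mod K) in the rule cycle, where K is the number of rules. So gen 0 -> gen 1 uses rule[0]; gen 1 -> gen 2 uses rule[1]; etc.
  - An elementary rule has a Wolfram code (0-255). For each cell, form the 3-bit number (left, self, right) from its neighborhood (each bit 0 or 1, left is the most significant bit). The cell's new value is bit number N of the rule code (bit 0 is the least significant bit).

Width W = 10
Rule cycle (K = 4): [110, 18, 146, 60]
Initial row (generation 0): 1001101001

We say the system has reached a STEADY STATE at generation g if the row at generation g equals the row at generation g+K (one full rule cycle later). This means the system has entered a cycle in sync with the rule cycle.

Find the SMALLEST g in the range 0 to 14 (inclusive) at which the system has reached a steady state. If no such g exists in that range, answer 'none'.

Gen 0: 1001101001
Gen 1 (rule 110): 1011111011
Gen 2 (rule 18): 0000000000
Gen 3 (rule 146): 0000000000
Gen 4 (rule 60): 0000000000
Gen 5 (rule 110): 0000000000
Gen 6 (rule 18): 0000000000
Gen 7 (rule 146): 0000000000
Gen 8 (rule 60): 0000000000
Gen 9 (rule 110): 0000000000
Gen 10 (rule 18): 0000000000
Gen 11 (rule 146): 0000000000
Gen 12 (rule 60): 0000000000
Gen 13 (rule 110): 0000000000
Gen 14 (rule 18): 0000000000
Gen 15 (rule 146): 0000000000
Gen 16 (rule 60): 0000000000
Gen 17 (rule 110): 0000000000
Gen 18 (rule 18): 0000000000

Answer: 2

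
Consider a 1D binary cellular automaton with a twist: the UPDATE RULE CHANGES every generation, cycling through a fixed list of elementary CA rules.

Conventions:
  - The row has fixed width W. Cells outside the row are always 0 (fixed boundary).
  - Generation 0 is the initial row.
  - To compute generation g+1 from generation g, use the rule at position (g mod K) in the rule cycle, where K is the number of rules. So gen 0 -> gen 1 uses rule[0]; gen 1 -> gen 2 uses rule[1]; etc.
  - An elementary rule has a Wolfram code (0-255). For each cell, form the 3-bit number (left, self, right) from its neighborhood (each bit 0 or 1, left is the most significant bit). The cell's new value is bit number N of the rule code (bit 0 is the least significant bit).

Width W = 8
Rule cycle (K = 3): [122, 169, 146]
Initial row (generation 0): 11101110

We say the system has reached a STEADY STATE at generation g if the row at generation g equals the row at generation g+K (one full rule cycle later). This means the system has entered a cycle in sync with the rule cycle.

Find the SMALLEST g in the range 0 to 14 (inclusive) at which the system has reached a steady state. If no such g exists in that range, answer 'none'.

Gen 0: 11101110
Gen 1 (rule 122): 10111011
Gen 2 (rule 169): 01110110
Gen 3 (rule 146): 10100001
Gen 4 (rule 122): 01010010
Gen 5 (rule 169): 00100000
Gen 6 (rule 146): 01010000
Gen 7 (rule 122): 10101000
Gen 8 (rule 169): 01010011
Gen 9 (rule 146): 10001100
Gen 10 (rule 122): 01011110
Gen 11 (rule 169): 00111100
Gen 12 (rule 146): 01011010
Gen 13 (rule 122): 10111101
Gen 14 (rule 169): 01111010
Gen 15 (rule 146): 10110001
Gen 16 (rule 122): 01111010
Gen 17 (rule 169): 01110100

Answer: none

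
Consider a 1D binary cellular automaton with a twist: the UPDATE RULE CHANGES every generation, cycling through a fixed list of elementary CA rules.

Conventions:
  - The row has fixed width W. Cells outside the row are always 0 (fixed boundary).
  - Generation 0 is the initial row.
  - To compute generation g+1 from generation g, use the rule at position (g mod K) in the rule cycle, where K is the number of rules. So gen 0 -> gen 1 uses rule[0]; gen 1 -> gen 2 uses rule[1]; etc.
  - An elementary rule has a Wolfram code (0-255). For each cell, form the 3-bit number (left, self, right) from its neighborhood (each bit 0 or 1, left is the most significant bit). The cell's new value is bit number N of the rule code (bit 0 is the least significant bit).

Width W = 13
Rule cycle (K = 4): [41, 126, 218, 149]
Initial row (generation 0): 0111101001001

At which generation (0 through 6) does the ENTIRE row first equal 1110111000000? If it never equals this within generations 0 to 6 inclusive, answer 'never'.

Answer: 2

Derivation:
Gen 0: 0111101001001
Gen 1 (rule 41): 0100010000000
Gen 2 (rule 126): 1110111000000
Gen 3 (rule 218): 1110111100000
Gen 4 (rule 149): 0100011011111
Gen 5 (rule 41): 0001010110000
Gen 6 (rule 126): 0011111111000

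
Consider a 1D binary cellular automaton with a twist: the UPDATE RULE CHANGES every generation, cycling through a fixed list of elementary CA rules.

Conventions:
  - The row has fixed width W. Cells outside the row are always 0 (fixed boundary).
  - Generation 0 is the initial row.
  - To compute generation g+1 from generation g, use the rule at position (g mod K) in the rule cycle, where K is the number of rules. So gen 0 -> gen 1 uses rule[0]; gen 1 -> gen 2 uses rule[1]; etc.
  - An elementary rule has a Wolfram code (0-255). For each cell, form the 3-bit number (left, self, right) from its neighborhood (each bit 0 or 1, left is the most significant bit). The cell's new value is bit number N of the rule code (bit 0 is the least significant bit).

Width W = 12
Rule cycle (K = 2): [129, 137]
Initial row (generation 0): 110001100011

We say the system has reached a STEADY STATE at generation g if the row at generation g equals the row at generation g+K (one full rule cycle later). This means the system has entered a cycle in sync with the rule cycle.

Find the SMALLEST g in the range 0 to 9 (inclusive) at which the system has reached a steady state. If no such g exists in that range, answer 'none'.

Answer: 0

Derivation:
Gen 0: 110001100011
Gen 1 (rule 129): 000100001000
Gen 2 (rule 137): 110001100011
Gen 3 (rule 129): 000100001000
Gen 4 (rule 137): 110001100011
Gen 5 (rule 129): 000100001000
Gen 6 (rule 137): 110001100011
Gen 7 (rule 129): 000100001000
Gen 8 (rule 137): 110001100011
Gen 9 (rule 129): 000100001000
Gen 10 (rule 137): 110001100011
Gen 11 (rule 129): 000100001000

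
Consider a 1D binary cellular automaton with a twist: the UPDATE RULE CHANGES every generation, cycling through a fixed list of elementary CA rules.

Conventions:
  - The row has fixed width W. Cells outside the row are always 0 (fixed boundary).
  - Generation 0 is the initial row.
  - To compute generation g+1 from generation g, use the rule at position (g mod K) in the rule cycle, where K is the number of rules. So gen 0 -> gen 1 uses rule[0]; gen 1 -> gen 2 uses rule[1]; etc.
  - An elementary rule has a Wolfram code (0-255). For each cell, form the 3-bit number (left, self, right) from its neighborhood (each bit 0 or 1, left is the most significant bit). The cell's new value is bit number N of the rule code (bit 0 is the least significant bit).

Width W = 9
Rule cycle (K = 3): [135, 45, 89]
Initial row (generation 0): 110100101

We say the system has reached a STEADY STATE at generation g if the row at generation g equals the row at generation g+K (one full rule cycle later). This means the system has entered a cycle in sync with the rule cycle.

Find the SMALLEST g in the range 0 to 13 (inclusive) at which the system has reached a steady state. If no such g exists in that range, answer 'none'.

Gen 0: 110100101
Gen 1 (rule 135): 000101101
Gen 2 (rule 45): 110111011
Gen 3 (rule 89): 110101011
Gen 4 (rule 135): 000101000
Gen 5 (rule 45): 110111011
Gen 6 (rule 89): 110101011
Gen 7 (rule 135): 000101000
Gen 8 (rule 45): 110111011
Gen 9 (rule 89): 110101011
Gen 10 (rule 135): 000101000
Gen 11 (rule 45): 110111011
Gen 12 (rule 89): 110101011
Gen 13 (rule 135): 000101000
Gen 14 (rule 45): 110111011
Gen 15 (rule 89): 110101011
Gen 16 (rule 135): 000101000

Answer: 2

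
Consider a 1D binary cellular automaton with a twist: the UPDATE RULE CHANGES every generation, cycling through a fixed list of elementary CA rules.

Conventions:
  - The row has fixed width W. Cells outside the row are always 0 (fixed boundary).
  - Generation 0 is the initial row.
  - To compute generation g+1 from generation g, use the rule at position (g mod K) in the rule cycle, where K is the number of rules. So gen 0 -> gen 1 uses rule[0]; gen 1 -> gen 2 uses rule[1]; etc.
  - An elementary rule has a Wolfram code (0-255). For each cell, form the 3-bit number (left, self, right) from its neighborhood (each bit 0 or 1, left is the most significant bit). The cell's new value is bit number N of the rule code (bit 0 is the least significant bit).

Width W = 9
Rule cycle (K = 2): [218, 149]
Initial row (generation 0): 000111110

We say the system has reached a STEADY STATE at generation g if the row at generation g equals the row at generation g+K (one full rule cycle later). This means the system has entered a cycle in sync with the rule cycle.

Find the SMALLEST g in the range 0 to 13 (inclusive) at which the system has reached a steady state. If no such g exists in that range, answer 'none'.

Gen 0: 000111110
Gen 1 (rule 218): 001111111
Gen 2 (rule 149): 100111110
Gen 3 (rule 218): 011111111
Gen 4 (rule 149): 001111110
Gen 5 (rule 218): 011111111
Gen 6 (rule 149): 001111110
Gen 7 (rule 218): 011111111
Gen 8 (rule 149): 001111110
Gen 9 (rule 218): 011111111
Gen 10 (rule 149): 001111110
Gen 11 (rule 218): 011111111
Gen 12 (rule 149): 001111110
Gen 13 (rule 218): 011111111
Gen 14 (rule 149): 001111110
Gen 15 (rule 218): 011111111

Answer: 3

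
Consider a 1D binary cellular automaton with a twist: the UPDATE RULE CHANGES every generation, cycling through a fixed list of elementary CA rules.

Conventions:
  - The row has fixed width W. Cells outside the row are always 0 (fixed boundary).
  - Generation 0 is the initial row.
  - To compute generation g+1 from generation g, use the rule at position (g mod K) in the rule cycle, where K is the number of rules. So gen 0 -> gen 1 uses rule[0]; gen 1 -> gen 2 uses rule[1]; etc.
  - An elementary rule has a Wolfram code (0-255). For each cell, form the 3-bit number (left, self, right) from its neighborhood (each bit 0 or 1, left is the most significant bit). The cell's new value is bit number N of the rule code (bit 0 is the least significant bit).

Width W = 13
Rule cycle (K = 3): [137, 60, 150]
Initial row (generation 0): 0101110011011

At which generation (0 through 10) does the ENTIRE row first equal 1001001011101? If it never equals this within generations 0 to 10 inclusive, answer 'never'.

Answer: never

Derivation:
Gen 0: 0101110011011
Gen 1 (rule 137): 0001100010010
Gen 2 (rule 60): 0001010011011
Gen 3 (rule 150): 0011011100000
Gen 4 (rule 137): 1010011001111
Gen 5 (rule 60): 1111010101000
Gen 6 (rule 150): 0110010101100
Gen 7 (rule 137): 0100000001001
Gen 8 (rule 60): 0110000001101
Gen 9 (rule 150): 1001000010001
Gen 10 (rule 137): 0000011000100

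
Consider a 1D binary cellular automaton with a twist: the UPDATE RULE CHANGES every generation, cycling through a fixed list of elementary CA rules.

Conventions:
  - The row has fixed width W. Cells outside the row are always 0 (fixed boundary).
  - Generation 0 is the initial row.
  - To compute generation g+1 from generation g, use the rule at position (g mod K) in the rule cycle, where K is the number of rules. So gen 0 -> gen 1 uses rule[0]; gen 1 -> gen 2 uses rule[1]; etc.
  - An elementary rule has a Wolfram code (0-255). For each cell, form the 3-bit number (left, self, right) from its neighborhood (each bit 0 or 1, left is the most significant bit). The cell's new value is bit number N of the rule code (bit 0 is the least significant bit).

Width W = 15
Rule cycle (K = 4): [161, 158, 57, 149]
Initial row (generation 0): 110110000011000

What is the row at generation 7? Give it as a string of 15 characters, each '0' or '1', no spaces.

Gen 0: 110110000011000
Gen 1 (rule 161): 001000111000011
Gen 2 (rule 158): 011101110100110
Gen 3 (rule 57): 010011001010101
Gen 4 (rule 149): 011000101010101
Gen 5 (rule 161): 000010010101010
Gen 6 (rule 158): 000111110101011
Gen 7 (rule 57): 110100001010110

Answer: 110100001010110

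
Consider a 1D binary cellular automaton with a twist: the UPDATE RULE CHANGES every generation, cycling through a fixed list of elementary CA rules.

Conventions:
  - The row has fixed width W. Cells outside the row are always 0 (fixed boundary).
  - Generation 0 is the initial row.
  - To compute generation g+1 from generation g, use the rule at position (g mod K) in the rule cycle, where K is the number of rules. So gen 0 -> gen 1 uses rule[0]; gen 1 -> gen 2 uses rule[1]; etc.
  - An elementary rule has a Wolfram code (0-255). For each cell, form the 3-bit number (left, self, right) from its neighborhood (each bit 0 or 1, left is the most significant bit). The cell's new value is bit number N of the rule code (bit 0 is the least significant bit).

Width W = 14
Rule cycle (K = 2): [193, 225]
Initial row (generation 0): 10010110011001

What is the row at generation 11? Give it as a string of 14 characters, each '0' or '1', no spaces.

Gen 0: 10010110011001
Gen 1 (rule 193): 00000010001000
Gen 2 (rule 225): 11111000100011
Gen 3 (rule 193): 01111010001001
Gen 4 (rule 225): 00111100100000
Gen 5 (rule 193): 10011100001111
Gen 6 (rule 225): 00001101100111
Gen 7 (rule 193): 11100100100011
Gen 8 (rule 225): 01100000001001
Gen 9 (rule 193): 00101111100000
Gen 10 (rule 225): 10010111101111
Gen 11 (rule 193): 00000011100111

Answer: 00000011100111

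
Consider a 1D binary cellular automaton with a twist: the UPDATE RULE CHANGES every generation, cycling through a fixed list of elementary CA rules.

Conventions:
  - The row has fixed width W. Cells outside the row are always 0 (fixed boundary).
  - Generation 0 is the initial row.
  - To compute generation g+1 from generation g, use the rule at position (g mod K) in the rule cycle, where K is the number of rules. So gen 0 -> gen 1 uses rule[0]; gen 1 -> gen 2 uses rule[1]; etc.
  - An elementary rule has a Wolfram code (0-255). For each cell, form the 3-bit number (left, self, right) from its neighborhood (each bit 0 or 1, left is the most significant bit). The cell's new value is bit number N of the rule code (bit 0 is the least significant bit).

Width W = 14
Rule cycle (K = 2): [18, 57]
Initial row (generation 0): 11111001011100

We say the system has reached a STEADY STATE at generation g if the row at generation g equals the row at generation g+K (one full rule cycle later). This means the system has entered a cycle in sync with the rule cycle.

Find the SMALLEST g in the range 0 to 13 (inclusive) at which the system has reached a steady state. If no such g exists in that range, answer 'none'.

Gen 0: 11111001011100
Gen 1 (rule 18): 00000110000010
Gen 2 (rule 57): 11110101111001
Gen 3 (rule 18): 00000000000110
Gen 4 (rule 57): 11111111110101
Gen 5 (rule 18): 00000000000000
Gen 6 (rule 57): 11111111111111
Gen 7 (rule 18): 00000000000000
Gen 8 (rule 57): 11111111111111
Gen 9 (rule 18): 00000000000000
Gen 10 (rule 57): 11111111111111
Gen 11 (rule 18): 00000000000000
Gen 12 (rule 57): 11111111111111
Gen 13 (rule 18): 00000000000000
Gen 14 (rule 57): 11111111111111
Gen 15 (rule 18): 00000000000000

Answer: 5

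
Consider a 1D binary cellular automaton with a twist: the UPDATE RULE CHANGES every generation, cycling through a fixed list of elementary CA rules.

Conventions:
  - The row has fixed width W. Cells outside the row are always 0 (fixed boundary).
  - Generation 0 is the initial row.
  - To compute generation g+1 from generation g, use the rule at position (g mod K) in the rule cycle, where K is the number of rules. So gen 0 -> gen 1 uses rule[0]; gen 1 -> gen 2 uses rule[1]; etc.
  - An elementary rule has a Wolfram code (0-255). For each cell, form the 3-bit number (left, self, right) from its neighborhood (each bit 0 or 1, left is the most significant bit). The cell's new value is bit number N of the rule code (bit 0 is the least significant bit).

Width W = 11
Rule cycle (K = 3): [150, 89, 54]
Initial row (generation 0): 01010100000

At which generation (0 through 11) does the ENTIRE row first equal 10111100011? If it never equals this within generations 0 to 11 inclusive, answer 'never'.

Gen 0: 01010100000
Gen 1 (rule 150): 11010110000
Gen 2 (rule 89): 11000111111
Gen 3 (rule 54): 00101000000
Gen 4 (rule 150): 01101100000
Gen 5 (rule 89): 01101111111
Gen 6 (rule 54): 10010000000
Gen 7 (rule 150): 11111000000
Gen 8 (rule 89): 10001111111
Gen 9 (rule 54): 11010000000
Gen 10 (rule 150): 00011000000
Gen 11 (rule 89): 11011111111

Answer: never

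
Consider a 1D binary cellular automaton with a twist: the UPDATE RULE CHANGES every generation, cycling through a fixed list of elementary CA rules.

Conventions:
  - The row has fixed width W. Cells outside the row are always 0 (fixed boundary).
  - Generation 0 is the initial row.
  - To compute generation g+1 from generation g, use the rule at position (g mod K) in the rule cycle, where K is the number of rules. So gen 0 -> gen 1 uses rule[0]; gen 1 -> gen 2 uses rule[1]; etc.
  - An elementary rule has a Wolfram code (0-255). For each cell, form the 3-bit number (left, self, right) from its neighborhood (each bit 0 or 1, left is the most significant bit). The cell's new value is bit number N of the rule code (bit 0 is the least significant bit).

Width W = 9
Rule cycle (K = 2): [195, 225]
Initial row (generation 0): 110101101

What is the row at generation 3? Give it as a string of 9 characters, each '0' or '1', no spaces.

Answer: 111010110

Derivation:
Gen 0: 110101101
Gen 1 (rule 195): 010000100
Gen 2 (rule 225): 000110001
Gen 3 (rule 195): 111010110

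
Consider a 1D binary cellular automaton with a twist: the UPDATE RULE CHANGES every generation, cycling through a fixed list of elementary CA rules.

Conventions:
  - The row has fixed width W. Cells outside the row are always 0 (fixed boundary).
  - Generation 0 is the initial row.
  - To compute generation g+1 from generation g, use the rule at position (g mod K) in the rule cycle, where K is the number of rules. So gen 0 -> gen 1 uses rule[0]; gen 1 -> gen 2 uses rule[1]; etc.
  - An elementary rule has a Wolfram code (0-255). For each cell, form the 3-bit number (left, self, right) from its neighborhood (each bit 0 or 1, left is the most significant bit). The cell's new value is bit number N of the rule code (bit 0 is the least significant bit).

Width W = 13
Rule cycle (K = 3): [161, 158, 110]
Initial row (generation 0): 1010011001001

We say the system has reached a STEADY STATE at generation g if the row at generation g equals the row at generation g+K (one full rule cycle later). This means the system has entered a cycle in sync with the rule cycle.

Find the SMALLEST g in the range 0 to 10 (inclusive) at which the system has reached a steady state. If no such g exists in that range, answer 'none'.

Answer: none

Derivation:
Gen 0: 1010011001001
Gen 1 (rule 161): 0100000000000
Gen 2 (rule 158): 1110000000000
Gen 3 (rule 110): 1010000000000
Gen 4 (rule 161): 0100111111111
Gen 5 (rule 158): 1111111111110
Gen 6 (rule 110): 1000000000010
Gen 7 (rule 161): 0011111111000
Gen 8 (rule 158): 0111111110100
Gen 9 (rule 110): 1100000011100
Gen 10 (rule 161): 0001111001001
Gen 11 (rule 158): 0011110111111
Gen 12 (rule 110): 0110011100001
Gen 13 (rule 161): 0000001001100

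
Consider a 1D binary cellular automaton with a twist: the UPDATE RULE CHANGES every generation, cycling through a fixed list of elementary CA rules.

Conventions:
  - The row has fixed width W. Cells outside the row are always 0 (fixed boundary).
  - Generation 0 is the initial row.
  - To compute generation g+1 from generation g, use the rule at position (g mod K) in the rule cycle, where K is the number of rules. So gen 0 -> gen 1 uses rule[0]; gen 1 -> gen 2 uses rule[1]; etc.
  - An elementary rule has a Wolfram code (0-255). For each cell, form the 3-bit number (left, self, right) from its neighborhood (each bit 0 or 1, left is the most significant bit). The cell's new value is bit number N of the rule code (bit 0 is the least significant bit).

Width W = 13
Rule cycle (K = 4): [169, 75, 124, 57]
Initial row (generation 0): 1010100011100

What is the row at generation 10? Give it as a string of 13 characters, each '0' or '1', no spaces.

Answer: 1000000110001

Derivation:
Gen 0: 1010100011100
Gen 1 (rule 169): 0101001011001
Gen 2 (rule 75): 1000010011010
Gen 3 (rule 124): 1100011011111
Gen 4 (rule 57): 1011010110000
Gen 5 (rule 169): 0110101100111
Gen 6 (rule 75): 1110001101101
Gen 7 (rule 124): 1011001111111
Gen 8 (rule 57): 0110101000000
Gen 9 (rule 169): 0101010011111
Gen 10 (rule 75): 1000000110001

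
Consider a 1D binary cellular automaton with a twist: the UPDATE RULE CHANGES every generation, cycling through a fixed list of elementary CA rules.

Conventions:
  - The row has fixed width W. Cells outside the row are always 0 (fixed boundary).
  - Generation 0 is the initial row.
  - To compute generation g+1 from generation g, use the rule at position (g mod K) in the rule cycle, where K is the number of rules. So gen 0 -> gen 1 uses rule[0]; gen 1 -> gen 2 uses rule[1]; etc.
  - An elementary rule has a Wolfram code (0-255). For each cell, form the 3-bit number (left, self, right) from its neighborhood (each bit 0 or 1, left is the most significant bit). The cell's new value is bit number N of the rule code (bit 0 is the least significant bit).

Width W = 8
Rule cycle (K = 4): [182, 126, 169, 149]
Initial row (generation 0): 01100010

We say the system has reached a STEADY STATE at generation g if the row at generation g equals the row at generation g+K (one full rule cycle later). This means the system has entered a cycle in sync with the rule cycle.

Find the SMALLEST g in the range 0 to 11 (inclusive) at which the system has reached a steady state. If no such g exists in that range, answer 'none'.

Answer: 6

Derivation:
Gen 0: 01100010
Gen 1 (rule 182): 10010111
Gen 2 (rule 126): 11111101
Gen 3 (rule 169): 11111010
Gen 4 (rule 149): 01110011
Gen 5 (rule 182): 10101100
Gen 6 (rule 126): 11111110
Gen 7 (rule 169): 11111100
Gen 8 (rule 149): 01111011
Gen 9 (rule 182): 10110100
Gen 10 (rule 126): 11111110
Gen 11 (rule 169): 11111100
Gen 12 (rule 149): 01111011
Gen 13 (rule 182): 10110100
Gen 14 (rule 126): 11111110
Gen 15 (rule 169): 11111100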